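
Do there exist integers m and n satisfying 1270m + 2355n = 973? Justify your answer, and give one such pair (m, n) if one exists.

No, no such integers exist.

gcd(1270, 2355) = 5, so every integer of the form 1270m + 2355n is a multiple of 5.
But 973 = 5·194 + 3, so 5 ∤ 973.
Therefore 1270m + 2355n = 973 has no solution in integers.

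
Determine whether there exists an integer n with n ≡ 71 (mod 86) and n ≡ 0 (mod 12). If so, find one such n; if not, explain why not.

There is no such integer.

gcd(86, 12) = 2. If n ≡ 71 (mod 86) and n ≡ 0 (mod 12), then n ≡ 71 (mod 2) and n ≡ 0 (mod 2).
These are incompatible: 71 − 0 = 71 is not divisible by 2.
Therefore no such n exists.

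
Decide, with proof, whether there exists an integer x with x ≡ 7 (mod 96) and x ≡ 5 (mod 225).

No such integer exists.

gcd(96, 225) = 3. If x ≡ 7 (mod 96) and x ≡ 5 (mod 225), then x ≡ 7 (mod 3) and x ≡ 5 (mod 3).
These are incompatible: 7 − 5 = 2 is not divisible by 3.
Therefore no such x exists.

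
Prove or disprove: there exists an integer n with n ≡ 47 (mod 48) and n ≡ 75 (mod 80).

No such integer exists.

Reduce both congruences modulo 16, which divides 48 and 80: they say n ≡ 47 (mod 16) and n ≡ 75 (mod 16).
But 47 mod 16 = 15 while 75 mod 16 = 11, a contradiction.
So no integer satisfies both congruences.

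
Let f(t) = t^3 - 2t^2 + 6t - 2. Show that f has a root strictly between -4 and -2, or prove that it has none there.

No such root exists.

f(-4) = -122 and f(-2) = -30, both negative.
The derivative f'(t) = 3t^2 - 4t + 6 is a quadratic with discriminant (-4)² − 4·3·6 = -56 < 0; it never vanishes, so it is always positive (sign of the leading coefficient).
Hence f is strictly increasing on ℝ, and in particular on [-4, -2]. A strictly monotone function with same-sign endpoint values stays negative on the whole interval, so f has no zero in (-4, -2).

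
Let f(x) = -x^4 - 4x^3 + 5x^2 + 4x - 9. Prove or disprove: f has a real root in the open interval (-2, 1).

f(-2) = 19 and f(1) = -5, which have opposite signs.
As a polynomial, f is continuous on every closed interval.
By the Intermediate Value Theorem f must vanish at some point of (-2, 1).

Yes, f has a root in the interval.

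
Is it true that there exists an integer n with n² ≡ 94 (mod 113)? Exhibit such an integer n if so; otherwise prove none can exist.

113 is prime, so by Euler's criterion 94 is a square mod 113 iff 94^((113−1)/2) = 94^56 ≡ 1 (mod 113).
Repeated squaring mod 113: 94^2 = 8836 ≡ 22; 94^4 ≡ 22² = 484 ≡ 32; 94^8 ≡ 32² = 1024 ≡ 7; 94^16 ≡ 7² = 49 ≡ 49; 94^32 ≡ 49² = 2401 ≡ 28.
Since 56 = 32 + 16 + 8, 94^56 ≡ 28 · 49 · 7; multiplying out mod 113: 28·49 = 1372 ≡ 16, then 16·7 = 112 ≡ 112. Thus 94^56 ≡ 112 ≡ −1 (mod 113).
By Euler's criterion 94 is a quadratic non-residue mod 113: no n satisfies n² ≡ 94 (mod 113).

No, no such integer exists.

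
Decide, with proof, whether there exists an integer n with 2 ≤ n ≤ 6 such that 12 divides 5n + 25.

No such integer n in that range exists.

At n = 2, 5·2 + 25 = 35 ≡ 11 (mod 12), and each step in n adds 5, giving residues 11, 4, 9, 2, 7 for n = 2, 3, …, 6.
None is 0, so 12 never divides 5n + 25 on this range.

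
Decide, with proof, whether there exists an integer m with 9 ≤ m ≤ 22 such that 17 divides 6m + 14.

Try m = 9: 6·9 + 14 = 68 = 4·17, which is divisible by 17.

m = 9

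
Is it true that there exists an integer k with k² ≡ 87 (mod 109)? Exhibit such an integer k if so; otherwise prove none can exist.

k = 95

k = 95 works: 95² = 9025, and 9025 − 87 = 8938 = 82·109.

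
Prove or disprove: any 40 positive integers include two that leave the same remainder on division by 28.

Partition the integers by their residue mod 28; there are 28 classes.
Since 40 > 28, two of the 40 integers must share a residue class by the pigeonhole principle; call them a and b.
So a and b have equal remainders mod 28, which is exactly what was to be shown.

True.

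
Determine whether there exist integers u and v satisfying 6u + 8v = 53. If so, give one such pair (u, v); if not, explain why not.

Any value of 6u + 8v is a multiple of gcd(6, 8) = 2.
However 53 leaves remainder 1 on division by 2.
Therefore 6u + 8v = 53 has no solution in integers.

There are no such integers.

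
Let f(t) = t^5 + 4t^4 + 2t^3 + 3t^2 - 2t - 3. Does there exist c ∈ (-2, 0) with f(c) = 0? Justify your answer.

f(-2) = 29 and f(0) = -3, which have opposite signs.
Since f is a polynomial it is continuous on [-2, 0].
By the Intermediate Value Theorem, f takes the value 0 somewhere in the open interval.

Such a root exists.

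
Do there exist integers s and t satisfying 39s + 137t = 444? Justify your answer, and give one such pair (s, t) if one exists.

s = 43, t = -9

Since gcd(39, 137) = 1, every integer is an integer combination of 39 and 137.
Run the Euclidean algorithm on 137 and 39: 137 = 3·39 + 20, 39 = 1·20 + 19, 20 = 1·19 + 1, 19 = 19·1 + 0.
Back-substituting, 1 = 20 − 1·19 = 20 − (39 − 1·20) = −39 + 2·20 = −39 + 2·(137 − 3·39) = 2·137 − 7·39; that is, 39·(-7) + 137·2 = 1.
Multiplying through by 444: s = (-7)·444 = -3108, t = 2·444 = 888 is a solution.
Adding 23·137 to s and subtracting 23·39 from t gives the tidier solution (43, -9).
Indeed 39·43 + 137·(-9) = 1677 − 1233 = 444.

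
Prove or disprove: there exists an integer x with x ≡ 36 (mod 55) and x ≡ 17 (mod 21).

gcd(55, 21) = 1, so the Chinese Remainder Theorem guarantees exactly one residue class mod 1155 satisfying both.
Write x = 36 + 55t and require 36 + 55t ≡ 17 (mod 21), i.e. 55t ≡ 2 (mod 21).
55 ≡ 13 (mod 21), so this reads 13t ≡ 2 (mod 21). Invert 13 mod 21 by the Euclidean algorithm: 21 = 1·13 + 8, 13 = 1·8 + 5, 8 = 1·5 + 3, 5 = 1·3 + 2, 3 = 1·2 + 1, 2 = 2·1 + 0; back-substituting, 1 = 3 − 1·2 = 3 − (5 − 1·3) = −5 + 2·3 = −5 + 2·(8 − 1·5) = 2·8 − 3·5 = 2·8 − 3·(13 − 1·8) = −3·13 + 5·8 = −3·13 + 5·(21 − 1·13) = 5·21 − 8·13. Hence 13·(-8) ≡ 1, so 13⁻¹ ≡ -8 ≡ 13 (mod 21).
Therefore t ≡ 13·2 = 26 ≡ 5 (mod 21).
With t = 5: x = 36 + 55·5 = 311.
Check: 311 mod 55 = 36, 311 mod 21 = 17. ✓

x = 311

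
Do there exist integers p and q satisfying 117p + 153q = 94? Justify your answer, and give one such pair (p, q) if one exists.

gcd(117, 153) = 9, so every integer of the form 117p + 153q is a multiple of 9.
But 94 is not a multiple of 9 (it leaves remainder 4).
Therefore 117p + 153q = 94 has no solution in integers.

No such integers exist.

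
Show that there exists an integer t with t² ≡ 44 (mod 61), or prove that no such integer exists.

No such integer exists.

Apply Euler's criterion with the prime 61: 44 is a quadratic residue iff 44^30 ≡ 1 (mod 61), and a non-residue iff it is ≡ −1.
Squaring successively (mod 61): 44^2 = 1936 ≡ 45; 44^4 ≡ 45² = 2025 ≡ 12; 44^8 ≡ 12² = 144 ≡ 22; 44^16 ≡ 22² = 484 ≡ 57.
Since 30 = 16 + 8 + 4 + 2, 44^30 ≡ 57 · 22 · 12 · 45; multiplying out mod 61: 57·22 = 1254 ≡ 34, then 34·12 = 408 ≡ 42, then 42·45 = 1890 ≡ 60. Thus 44^30 ≡ 60 ≡ −1 (mod 61).
The value −1 means 44 is a non-residue modulo 61, so t² ≡ 44 (mod 61) is impossible.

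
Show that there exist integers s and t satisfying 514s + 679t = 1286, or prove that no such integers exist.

Since gcd(514, 679) = 1, every integer is an integer combination of 514 and 679.
Run the Euclidean algorithm on 679 and 514: 679 = 1·514 + 165, 514 = 3·165 + 19, 165 = 8·19 + 13, 19 = 1·13 + 6, 13 = 2·6 + 1, 6 = 6·1 + 0.
Back-substituting, 1 = 13 − 2·6 = 13 − 2·(19 − 1·13) = −2·19 + 3·13 = −2·19 + 3·(165 − 8·19) = 3·165 − 26·19 = 3·165 − 26·(514 − 3·165) = −26·514 + 81·165 = −26·514 + 81·(679 − 1·514) = 81·679 − 107·514; that is, 514·(-107) + 679·81 = 1.
Times 1286: 514·(-137602) + 679·104166 = 1286, so (-137602, 104166) solves it.
The general solution is s = -137602 + 679k, t = 104166 − 514k; taking k = 203 gives the smaller pair s = 235, t = -176.
Check: 514·235 + 679·(-176) = 120790 − 119504 = 1286. ✓

s = 235, t = -176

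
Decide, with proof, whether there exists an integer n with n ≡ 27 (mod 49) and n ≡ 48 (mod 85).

n = 2428

The moduli 49 and 85 are coprime, so by the Chinese Remainder Theorem a unique solution modulo 4165 exists.
Write n = 27 + 49t and require 27 + 49t ≡ 48 (mod 85), i.e. 49t ≡ 21 (mod 85).
Note 49·59 = 2891 ≡ 1 (mod 85) (as 2891 − 1 = 34·85), so 49⁻¹ ≡ 59.
Therefore t ≡ 59·21 = 1239 ≡ 49 (mod 85).
With t = 49: n = 27 + 49·49 = 2428.
Check: 2428 mod 49 = 27, 2428 mod 85 = 48. ✓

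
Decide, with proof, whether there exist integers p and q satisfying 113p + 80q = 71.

Since gcd(113, 80) = 1, every integer is an integer combination of 113 and 80.
Run the Euclidean algorithm on 113 and 80: 113 = 1·80 + 33, 80 = 2·33 + 14, 33 = 2·14 + 5, 14 = 2·5 + 4, 5 = 1·4 + 1, 4 = 4·1 + 0.
Back-substituting, 1 = 5 − 1·4 = 5 − (14 − 2·5) = −14 + 3·5 = −14 + 3·(33 − 2·14) = 3·33 − 7·14 = 3·33 − 7·(80 − 2·33) = −7·80 + 17·33 = −7·80 + 17·(113 − 1·80) = 17·113 − 24·80; that is, 113·17 + 80·(-24) = 1.
Multiplying through by 71: p = 17·71 = 1207, q = (-24)·71 = -1704 is a solution.
Shifting by a multiple of (80, −113) keeps it a solution: p = 1207 − 15·80 = 7, q = -1704 + 15·113 = -9.
Indeed 113·7 + 80·(-9) = 791 − 720 = 71.

p = 7, q = -9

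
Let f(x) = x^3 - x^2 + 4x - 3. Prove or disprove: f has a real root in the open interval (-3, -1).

f has no root in that interval.

Evaluate at the endpoints: f(-3) = -51, f(-1) = -9 — same sign (negative).
f'(x) = 3x^2 - 2x + 4 has discriminant (-2)² − 4·3·4 = -44 < 0, so f' has no real roots and is positive for every real x.
Hence f is strictly increasing on ℝ, and in particular on [-3, -1]. A strictly monotone function with same-sign endpoint values stays negative on the whole interval, so f has no zero in (-3, -1).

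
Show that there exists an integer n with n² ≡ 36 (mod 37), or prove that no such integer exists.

n = 6

Take n = 6. Then 6² = 36, and since 0 ≤ 36 < 37 this is already reduced: 6² ≡ 36 (mod 37).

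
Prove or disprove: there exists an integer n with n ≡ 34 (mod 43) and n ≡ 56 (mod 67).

gcd(43, 67) = 1, so the Chinese Remainder Theorem guarantees exactly one residue class mod 2881 satisfying both.
Write n = 34 + 43t and require 34 + 43t ≡ 56 (mod 67), i.e. 43t ≡ 22 (mod 67).
Invert 43 mod 67 by the Euclidean algorithm: 67 = 1·43 + 24, 43 = 1·24 + 19, 24 = 1·19 + 5, 19 = 3·5 + 4, 5 = 1·4 + 1, 4 = 4·1 + 0; back-substituting, 1 = 5 − 1·4 = 5 − (19 − 3·5) = −19 + 4·5 = −19 + 4·(24 − 1·19) = 4·24 − 5·19 = 4·24 − 5·(43 − 1·24) = −5·43 + 9·24 = −5·43 + 9·(67 − 1·43) = 9·67 − 14·43. Hence 43·(-14) ≡ 1, so 43⁻¹ ≡ -14 ≡ 53 (mod 67).
Therefore t ≡ 53·22 = 1166 ≡ 27 (mod 67).
With t = 27: n = 34 + 43·27 = 1195.
Verify: 1195 = 27·43 + 34 and 1195 = 17·67 + 56. ✓

n = 1195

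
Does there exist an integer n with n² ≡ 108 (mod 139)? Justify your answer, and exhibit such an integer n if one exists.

No such integer exists.

139 is prime, so by Euler's criterion 108 is a square mod 139 iff 108^((139−1)/2) = 108^69 ≡ 1 (mod 139).
Squaring successively (mod 139): 108^2 = 11664 ≡ 127; 108^4 ≡ 127² = 16129 ≡ 5; 108^8 ≡ 5² = 25 ≡ 25; 108^16 ≡ 25² = 625 ≡ 69; 108^32 ≡ 69² = 4761 ≡ 35; 108^64 ≡ 35² = 1225 ≡ 113.
Since 69 = 64 + 4 + 1, 108^69 ≡ 113 · 5 · 108; multiplying out mod 139: 113·5 = 565 ≡ 9, then 9·108 = 972 ≡ 138. Thus 108^69 ≡ 138 ≡ −1 (mod 139).
By Euler's criterion 108 is a quadratic non-residue mod 139: no n satisfies n² ≡ 108 (mod 139).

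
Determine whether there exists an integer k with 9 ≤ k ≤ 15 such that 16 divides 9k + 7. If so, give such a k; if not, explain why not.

There is no such integer k in that range.

For k = 9, 10, …, 15 the values of 9k + 7 modulo 16 are 8, 1, 10, 3, 12, 5, 14 respectively.
Since 0 is absent from this list, 16 ∤ 9k + 7 for every k with 9 ≤ k ≤ 15.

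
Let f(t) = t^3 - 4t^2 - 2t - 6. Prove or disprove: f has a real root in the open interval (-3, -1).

No.

The endpoint values f(-3) = -63 and f(-1) = -9 are both negative. Claim: f(t) < 0 for every t in (-3, -1).
Shift to the endpoint -1: with t = -1 − u (0 < u < 2), one computes f(-1 − u) = -u^3 - 7u^2 - 9u - 9.
The nonzero coefficients here are all negative, so for u > 0 every term is negative (or zero), and the constant term -9 is strictly negative.
Therefore f(t) < 0 throughout (-3, -1), and f has no zero there.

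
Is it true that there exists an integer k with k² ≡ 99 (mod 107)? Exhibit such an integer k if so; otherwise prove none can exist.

Take k = 45. Then 45² = 2025 = 18·107 + 99, so 45² ≡ 99 (mod 107).

k = 45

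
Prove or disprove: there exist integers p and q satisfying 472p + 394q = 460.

p = 16, q = -18

Since gcd(472, 394) = 2 and 460 = 2·230, Bézout's identity guarantees a solution.
Dividing through by 2 reduces the equation to 236p + 197q = 230.
Run the Euclidean algorithm on 236 and 197: 236 = 1·197 + 39, 197 = 5·39 + 2, 39 = 19·2 + 1, 2 = 2·1 + 0.
Back-substituting, 1 = 39 − 19·2 = 39 − 19·(197 − 5·39) = −19·197 + 96·39 = −19·197 + 96·(236 − 1·197) = 96·236 − 115·197; that is, 236·96 + 197·(-115) = 1.
Scaling by 230 gives the particular solution (p, q) = (22080, -26450).
The general solution is p = 22080 + 197k, q = -26450 − 236k; taking k = -112 gives the smaller pair p = 16, q = -18.
Indeed 472·16 + 394·(-18) = 7552 − 7092 = 460.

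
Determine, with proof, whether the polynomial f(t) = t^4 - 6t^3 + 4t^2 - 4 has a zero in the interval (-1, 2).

f(-1) = 7 and f(2) = -20, which have opposite signs.
Since f is a polynomial it is continuous on [-1, 2].
By the Intermediate Value Theorem f must vanish at some point of (-1, 2).

Yes, f has a root in the interval.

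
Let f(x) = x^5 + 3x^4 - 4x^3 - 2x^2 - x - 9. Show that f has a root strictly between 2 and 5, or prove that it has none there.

f(2) = 29 and f(5) = 4436, both positive, so a sign-change argument is unavailable; we show f keeps this sign on the whole interval.
Shift to the endpoint 2: with x = 2 + u (0 < u < 3), one computes f(2 + u) = u^5 + 13u^4 + 60u^3 + 126u^2 + 119u + 29.
The nonzero coefficients here are all positive, so for u > 0 every term is positive (or zero), and the constant term 29 is strictly positive.
So f is strictly positive on (2, 5); no root exists in the interval.

f has no root in that interval.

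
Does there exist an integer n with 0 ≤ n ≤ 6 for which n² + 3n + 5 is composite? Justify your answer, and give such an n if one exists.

n = 4

At n = 4: 4² + 3·4 + 5 = 33 = 3·11, which is composite.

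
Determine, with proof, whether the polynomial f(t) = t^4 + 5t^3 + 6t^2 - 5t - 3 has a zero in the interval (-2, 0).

f(-2) = 7 and f(0) = -3, which have opposite signs.
As a polynomial, f is continuous on every closed interval.
By the Intermediate Value Theorem f must vanish at some point of (-2, 0).

Such a root exists.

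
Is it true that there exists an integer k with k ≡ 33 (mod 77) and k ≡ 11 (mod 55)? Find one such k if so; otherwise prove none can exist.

k = 341

Here gcd(77, 55) = 11, and both 33 and 11 leave remainder 0 mod 11, so the system is consistent.
Step through k = 33, 33 + 77, 33 + 2·77, …: the values 33, 110, 187, 264, 341 reduce mod 55 to 33, 0, 22, 44, 11. The value 341 hits 11.
Check: 341 mod 77 = 33, 341 mod 55 = 11. ✓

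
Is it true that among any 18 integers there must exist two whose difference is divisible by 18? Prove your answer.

No, the set {37, 38, 39, 40, 41, 42, 43, 44, 45, 46, 47, 48, 49, 50, 51, 52, 53, 54} is a counterexample.

Take the 18 consecutive integers 37, 38, …, 54: their residues mod 18 are all distinct because 18 ≤ 18.
Any two of them differ by at most 17 < 18 and by at least 1, so no difference is a multiple of 18.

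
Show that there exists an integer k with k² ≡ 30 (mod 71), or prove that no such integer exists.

k = 39 works: 39² = 1521, and 1521 − 30 = 1491 = 21·71.

k = 39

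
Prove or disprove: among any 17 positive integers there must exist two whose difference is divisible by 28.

No; for instance {71, 72, 73, 74, 75, 76, 77, 78, 79, 80, 81, 82, 83, 84, 85, 86, 87} is a counterexample.

Try 17 consecutive integers, 71, 72, …, 87. Their remainders mod 28 are 15, 16, 17, 18, 19, 20, 21, 22, 23, 24, 25, 26, 27, 0, 1, 2, 3 — pairwise different, as any 17 ≤ 28 consecutive integers have distinct residues.
The differences between them range over 1, …, 16, none of which is divisible by 28.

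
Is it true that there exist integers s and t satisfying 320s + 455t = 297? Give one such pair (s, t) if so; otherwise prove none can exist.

Both 320 and 455 are divisible by gcd(320, 455) = 5, hence so is any combination 320s + 455t.
But 297 is not a multiple of 5 (it leaves remainder 2).
Hence no integers s, t satisfy the equation.

No such integers exist.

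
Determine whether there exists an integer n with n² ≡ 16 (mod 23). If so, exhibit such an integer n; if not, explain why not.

Take n = 19. Then 19² = 361 = 15·23 + 16, so 19² ≡ 16 (mod 23).

n = 19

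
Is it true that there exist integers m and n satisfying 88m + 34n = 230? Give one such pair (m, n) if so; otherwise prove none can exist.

Since gcd(88, 34) = 2 and 230 = 2·115, Bézout's identity guarantees a solution.
Dividing through by 2 reduces the equation to 44m + 17n = 115.
Dividing repeatedly: 44 = 2·17 + 10, 17 = 1·10 + 7, 10 = 1·7 + 3, 7 = 2·3 + 1, 3 = 3·1 + 0.
Unwinding: 1 = 7 − 2·3 = 7 − 2·(10 − 1·7) = −2·10 + 3·7 = −2·10 + 3·(17 − 1·10) = 3·17 − 5·10 = 3·17 − 5·(44 − 2·17) = −5·44 + 13·17, i.e. 44·(-5) + 17·13 = 1.
Scaling by 115 gives the particular solution (m, n) = (-575, 1495).
The general solution is m = -575 + 17k, n = 1495 − 44k; taking k = 34 gives the smaller pair m = 3, n = -1.
Check: 88·3 + 34·(-1) = 264 − 34 = 230. ✓

m = 3, n = -1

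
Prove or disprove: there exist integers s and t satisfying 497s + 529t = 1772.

497 and 529 are coprime, so 497s + 529t ranges over all of ℤ.
Dividing repeatedly: 529 = 1·497 + 32, 497 = 15·32 + 17, 32 = 1·17 + 15, 17 = 1·15 + 2, 15 = 7·2 + 1, 2 = 2·1 + 0.
Back-substituting, 1 = 15 − 7·2 = 15 − 7·(17 − 1·15) = −7·17 + 8·15 = −7·17 + 8·(32 − 1·17) = 8·32 − 15·17 = 8·32 − 15·(497 − 15·32) = −15·497 + 233·32 = −15·497 + 233·(529 − 1·497) = 233·529 − 248·497; that is, 497·(-248) + 529·233 = 1.
Scaling by 1772 gives the particular solution (s, t) = (-439456, 412876).
The general solution is s = -439456 + 529k, t = 412876 − 497k; taking k = 831 gives the smaller pair s = 143, t = -131.
Indeed 497·143 + 529·(-131) = 71071 − 69299 = 1772.

s = 143, t = -131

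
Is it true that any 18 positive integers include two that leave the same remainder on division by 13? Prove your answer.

Partition the integers by their residue mod 13; there are 13 classes.
Placing 18 integers into 13 classes, some class receives at least two — say a and b.
So a and b have equal remainders mod 13, which is exactly what was to be shown.

True.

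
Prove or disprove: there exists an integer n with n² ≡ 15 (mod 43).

n = 31 works: 31² = 961, and 961 − 15 = 946 = 22·43.

n = 31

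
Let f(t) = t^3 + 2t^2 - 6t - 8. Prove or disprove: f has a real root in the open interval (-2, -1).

Such a root exists.

f(-2) = 4 and f(-1) = -1, which have opposite signs.
As a polynomial, f is continuous on every closed interval.
By the Intermediate Value Theorem, f takes the value 0 somewhere in the open interval.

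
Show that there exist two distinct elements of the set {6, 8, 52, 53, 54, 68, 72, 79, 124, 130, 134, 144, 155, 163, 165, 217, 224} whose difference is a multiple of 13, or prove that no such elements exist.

52 mod 13 = 0 and 130 mod 13 = 0, so 130 − 52 = 78 = 6·13.

52 and 130 are such a pair.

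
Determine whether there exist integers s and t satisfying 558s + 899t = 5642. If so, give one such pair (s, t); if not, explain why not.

gcd(558, 899) = 31, and 31 divides 5642, so integer solutions exist.
Dividing through by 31 reduces the equation to 18s + 29t = 182.
Dividing repeatedly: 29 = 1·18 + 11, 18 = 1·11 + 7, 11 = 1·7 + 4, 7 = 1·4 + 3, 4 = 1·3 + 1, 3 = 3·1 + 0.
Back-substituting, 1 = 4 − 1·3 = 4 − (7 − 1·4) = −7 + 2·4 = −7 + 2·(11 − 1·7) = 2·11 − 3·7 = 2·11 − 3·(18 − 1·11) = −3·18 + 5·11 = −3·18 + 5·(29 − 1·18) = 5·29 − 8·18; that is, 18·(-8) + 29·5 = 1.
Scaling by 182 gives the particular solution (s, t) = (-1456, 910).
Adding 51·29 to s and subtracting 51·18 from t gives the tidier solution (23, -8).
Indeed 558·23 + 899·(-8) = 12834 − 7192 = 5642.

s = 23, t = -8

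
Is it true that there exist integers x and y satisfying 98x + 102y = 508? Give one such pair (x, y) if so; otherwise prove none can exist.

gcd(98, 102) = 2, and 2 divides 508, so integer solutions exist.
Dividing through by 2 reduces the equation to 49x + 51y = 254.
Dividing repeatedly: 51 = 1·49 + 2, 49 = 24·2 + 1, 2 = 2·1 + 0.
Working back up the chain: 1 = 49 − 24·2 = 49 − 24·(51 − 1·49) = −24·51 + 25·49. So 49·25 + 51·(-24) = 1.
Multiplying through by 254: x = 25·254 = 6350, y = (-24)·254 = -6096 is a solution.
The general solution is x = 6350 + 51k, y = -6096 − 49k; taking k = -124 gives the smaller pair x = 26, y = -20.
Indeed 98·26 + 102·(-20) = 2548 − 2040 = 508.

x = 26, y = -20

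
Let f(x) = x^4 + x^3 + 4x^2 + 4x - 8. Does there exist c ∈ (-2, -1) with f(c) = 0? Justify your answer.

Such a root exists.

f(-2) = 8 and f(-1) = -8, which have opposite signs.
f is continuous everywhere (it is a polynomial), in particular on [-2, -1].
So by the Intermediate Value Theorem there is a c strictly between -2 and -1 with f(c) = 0.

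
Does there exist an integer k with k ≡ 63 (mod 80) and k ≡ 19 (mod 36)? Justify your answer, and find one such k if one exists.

k = 703

gcd(80, 36) = 4. A simultaneous solution exists iff 63 ≡ 19 (mod 4); here 63 mod 4 = 3 = 19 mod 4, so it does.
Write k = 63 + 80t. Then 80t ≡ 19 − 63 ≡ 28 (mod 36); dividing through by 4 gives 20t ≡ 7 (mod 9).
20 ≡ 2 (mod 9), so this reads 2t ≡ 7 (mod 9). Note 2·5 = 10 ≡ 1 (mod 9) (as 10 − 1 = 1·9), so 2⁻¹ ≡ 5.
Therefore t ≡ 5·7 = 35 ≡ 8 (mod 9).
Then k = 63 + 80·8 = 703.
Verify: 703 = 8·80 + 63 and 703 = 19·36 + 19. ✓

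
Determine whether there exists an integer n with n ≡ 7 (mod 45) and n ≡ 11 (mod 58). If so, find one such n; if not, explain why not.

n = 997

The moduli 45 and 58 are coprime, so by the Chinese Remainder Theorem a unique solution modulo 2610 exists.
Write n = 7 + 45t and require 7 + 45t ≡ 11 (mod 58), i.e. 45t ≡ 4 (mod 58).
Note 45·49 = 2205 ≡ 1 (mod 58) (as 2205 − 1 = 38·58), so 45⁻¹ ≡ 49.
Multiplying by 49: t ≡ 49·4 = 196 ≡ 22 (mod 58).
Taking t = 22 gives n = 7 + 45·22 = 997.
Indeed 997 ≡ 7 (mod 45) and 997 ≡ 11 (mod 58).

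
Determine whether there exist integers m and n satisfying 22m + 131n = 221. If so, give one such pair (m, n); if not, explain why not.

m = 16, n = -1

22 and 131 are coprime, so 22m + 131n ranges over all of ℤ.
Run the Euclidean algorithm on 131 and 22: 131 = 5·22 + 21, 22 = 1·21 + 1, 21 = 21·1 + 0.
Unwinding: 1 = 22 − 1·21 = 22 − (131 − 5·22) = −131 + 6·22, i.e. 22·6 + 131·(-1) = 1.
Scaling by 221 gives the particular solution (m, n) = (1326, -221).
Shifting by a multiple of (131, −22) keeps it a solution: m = 1326 − 10·131 = 16, n = -221 + 10·22 = -1.
Check: 22·16 + 131·(-1) = 352 − 131 = 221. ✓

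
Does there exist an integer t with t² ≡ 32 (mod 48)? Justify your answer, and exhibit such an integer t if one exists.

No such integer exists.

Since 3 ∣ 48, a solution of t² ≡ 32 (mod 48) would also satisfy t² ≡ 32 ≡ 2 (mod 3).
Squares mod 3 repeat after t = 1 (as (−t)² = t²); for t = 0..1 they are 0, 1.
So the quadratic residues mod 3 are {0, 1}, and 2 is not among them.
Therefore t² ≡ 32 (mod 48) has no solution.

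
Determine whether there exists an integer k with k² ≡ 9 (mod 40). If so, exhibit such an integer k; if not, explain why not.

k = 7 works: 7² = 49, and 49 − 9 = 40 = 1·40.

k = 7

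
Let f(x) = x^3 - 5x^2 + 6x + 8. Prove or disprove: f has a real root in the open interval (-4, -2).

f(-4) = -160 and f(-2) = -32, both negative, so a sign-change argument is unavailable; we show f keeps this sign on the whole interval.
Substitute x = -2 − u, where 0 < u < 2 on the interval. Expanding, f(-2 − u) = -u^3 - 11u^2 - 38u - 32.
The nonzero coefficients here are all negative, so for u > 0 every term is negative (or zero), and the constant term -32 is strictly negative.
Therefore f(x) < 0 throughout (-4, -2), and f has no zero there.

f has no root in that interval.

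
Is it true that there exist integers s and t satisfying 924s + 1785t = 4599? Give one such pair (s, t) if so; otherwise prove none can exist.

Since gcd(924, 1785) = 21 and 4599 = 21·219, Bézout's identity guarantees a solution.
Dividing through by 21 reduces the equation to 44s + 85t = 219.
Run the Euclidean algorithm on 85 and 44: 85 = 1·44 + 41, 44 = 1·41 + 3, 41 = 13·3 + 2, 3 = 1·2 + 1, 2 = 2·1 + 0.
Back-substituting, 1 = 3 − 1·2 = 3 − (41 − 13·3) = −41 + 14·3 = −41 + 14·(44 − 1·41) = 14·44 − 15·41 = 14·44 − 15·(85 − 1·44) = −15·85 + 29·44; that is, 44·29 + 85·(-15) = 1.
Multiplying through by 219: s = 29·219 = 6351, t = (-15)·219 = -3285 is a solution.
Shifting by a multiple of (85, −44) keeps it a solution: s = 6351 − 74·85 = 61, t = -3285 + 74·44 = -29.
Indeed 924·61 + 1785·(-29) = 56364 − 51765 = 4599.

s = 61, t = -29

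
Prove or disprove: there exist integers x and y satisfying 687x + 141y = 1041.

gcd(687, 141) = 3, and 3 divides 1041, so integer solutions exist.
Dividing through by 3 reduces the equation to 229x + 47y = 347.
Run the Euclidean algorithm on 229 and 47: 229 = 4·47 + 41, 47 = 1·41 + 6, 41 = 6·6 + 5, 6 = 1·5 + 1, 5 = 5·1 + 0.
Working back up the chain: 1 = 6 − 1·5 = 6 − (41 − 6·6) = −41 + 7·6 = −41 + 7·(47 − 1·41) = 7·47 − 8·41 = 7·47 − 8·(229 − 4·47) = −8·229 + 39·47. So 229·(-8) + 47·39 = 1.
Scaling by 347 gives the particular solution (x, y) = (-2776, 13533).
Adding 60·47 to x and subtracting 60·229 from y gives the tidier solution (44, -207).
Check: 687·44 + 141·(-207) = 30228 − 29187 = 1041. ✓

x = 44, y = -207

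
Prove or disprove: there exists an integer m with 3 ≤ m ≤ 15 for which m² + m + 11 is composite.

At m = 14: 14² + 14 + 11 = 221 = 13·17, which is composite.

m = 14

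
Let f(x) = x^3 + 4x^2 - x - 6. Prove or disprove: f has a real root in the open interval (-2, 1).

f(-2) = 4 and f(1) = -2, which have opposite signs.
f is continuous everywhere (it is a polynomial), in particular on [-2, 1].
By the Intermediate Value Theorem, f takes the value 0 somewhere in the open interval.

Yes, f has a root in the interval.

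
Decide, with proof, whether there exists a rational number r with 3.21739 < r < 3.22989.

r = 29/9

Multiplying by 9: 9·3.21739 = 28.95651 and 9·3.22989 = 29.06901, so the integer 29 lies strictly between them.
Dividing back, 3.21739 < 29/9 < 3.22989, and 29/9 is rational.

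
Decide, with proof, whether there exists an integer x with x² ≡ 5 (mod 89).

Take x = 70. Then 70² = 4900 = 55·89 + 5, so 70² ≡ 5 (mod 89).

x = 70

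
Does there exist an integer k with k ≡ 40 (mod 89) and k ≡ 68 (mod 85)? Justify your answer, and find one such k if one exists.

k = 663

gcd(89, 85) = 1, so the Chinese Remainder Theorem guarantees exactly one residue class mod 7565 satisfying both.
Any solution of the first congruence is k = 40 + 89t; substituting into the second, 89t ≡ 68 − 40 ≡ 28 (mod 85).
89 ≡ 4 (mod 85), so this reads 4t ≡ 28 (mod 85). Note 4·64 = 256 ≡ 1 (mod 85) (as 256 − 1 = 3·85), so 4⁻¹ ≡ 64.
Therefore t ≡ 64·28 = 1792 ≡ 7 (mod 85).
With t = 7: k = 40 + 89·7 = 663.
Check: 663 mod 89 = 40, 663 mod 85 = 68. ✓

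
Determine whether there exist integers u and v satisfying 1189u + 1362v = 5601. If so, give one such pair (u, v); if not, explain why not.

Since gcd(1189, 1362) = 1, every integer is an integer combination of 1189 and 1362.
Dividing repeatedly: 1362 = 1·1189 + 173, 1189 = 6·173 + 151, 173 = 1·151 + 22, 151 = 6·22 + 19, 22 = 1·19 + 3, 19 = 6·3 + 1, 3 = 3·1 + 0.
Unwinding: 1 = 19 − 6·3 = 19 − 6·(22 − 1·19) = −6·22 + 7·19 = −6·22 + 7·(151 − 6·22) = 7·151 − 48·22 = 7·151 − 48·(173 − 1·151) = −48·173 + 55·151 = −48·173 + 55·(1189 − 6·173) = 55·1189 − 378·173 = 55·1189 − 378·(1362 − 1·1189) = −378·1362 + 433·1189, i.e. 1189·433 + 1362·(-378) = 1.
Times 5601: 1189·2425233 + 1362·(-2117178) = 5601, so (2425233, -2117178) solves it.
The general solution is u = 2425233 + 1362k, v = -2117178 − 1189k; taking k = -1780 gives the smaller pair u = 873, v = -758.
Check: 1189·873 + 1362·(-758) = 1037997 − 1032396 = 5601. ✓

u = 873, v = -758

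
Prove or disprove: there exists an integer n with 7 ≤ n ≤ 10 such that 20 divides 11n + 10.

n = 10

For n = 7, 8, 9 the values 87, 98, 109 are not multiples of 20. Try n = 10: 11·10 + 10 = 120 = 6·20, which is divisible by 20.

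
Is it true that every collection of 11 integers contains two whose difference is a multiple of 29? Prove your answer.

No, the set {31, 32, 33, 34, 35, 36, 37, 38, 39, 40, 41} is a counterexample.

Take the 11 consecutive integers 31, 32, …, 41: their residues mod 29 are all distinct because 11 ≤ 29.
No two share a residue, so no pair has difference divisible by 29; the claim fails for this set.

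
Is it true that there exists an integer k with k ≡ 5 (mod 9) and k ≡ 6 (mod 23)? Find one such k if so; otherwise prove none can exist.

k = 167

The moduli 9 and 23 are coprime, so by the Chinese Remainder Theorem a unique solution modulo 207 exists.
Write k = 5 + 9t and require 5 + 9t ≡ 6 (mod 23), i.e. 9t ≡ 1 (mod 23).
Note 9·18 = 162 ≡ 1 (mod 23) (as 162 − 1 = 7·23), so 9⁻¹ ≡ 18.
Multiplying by 18: t ≡ 18·1 = 18 (mod 23).
With t = 18: k = 5 + 9·18 = 167.
Verify: 167 = 18·9 + 5 and 167 = 7·23 + 6. ✓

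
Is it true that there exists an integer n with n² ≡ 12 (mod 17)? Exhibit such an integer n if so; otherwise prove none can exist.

Squares mod 17 repeat after n = 8 (as (−n)² = n²); for n = 0..8 they are 0, 1, 4, 9, 16, 8, 2, 15, 13.
So the quadratic residues mod 17 are {0, 1, 2, 4, 8, 9, 13, 15, 16}, and 12 is not among them.
Hence no integer n has n² ≡ 12 (mod 17).

No such integer exists.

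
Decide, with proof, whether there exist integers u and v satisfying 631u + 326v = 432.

Since gcd(631, 326) = 1, every integer is an integer combination of 631 and 326.
Euclidean algorithm: 631 = 1·326 + 305, 326 = 1·305 + 21, 305 = 14·21 + 11, 21 = 1·11 + 10, 11 = 1·10 + 1, 10 = 10·1 + 0.
Working back up the chain: 1 = 11 − 1·10 = 11 − (21 − 1·11) = −21 + 2·11 = −21 + 2·(305 − 14·21) = 2·305 − 29·21 = 2·305 − 29·(326 − 1·305) = −29·326 + 31·305 = −29·326 + 31·(631 − 1·326) = 31·631 − 60·326. So 631·31 + 326·(-60) = 1.
Scaling by 432 gives the particular solution (u, v) = (13392, -25920).
Shifting by a multiple of (326, −631) keeps it a solution: u = 13392 − 41·326 = 26, v = -25920 + 41·631 = -49.
Indeed 631·26 + 326·(-49) = 16406 − 15974 = 432.

u = 26, v = -49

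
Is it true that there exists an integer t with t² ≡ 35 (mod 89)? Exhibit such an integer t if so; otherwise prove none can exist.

Apply Euler's criterion with the prime 89: 35 is a quadratic residue iff 35^44 ≡ 1 (mod 89), and a non-residue iff it is ≡ −1.
Squaring successively (mod 89): 35^2 = 1225 ≡ 68; 35^4 ≡ 68² = 4624 ≡ 85; 35^8 ≡ 85² = 7225 ≡ 16; 35^16 ≡ 16² = 256 ≡ 78; 35^32 ≡ 78² = 6084 ≡ 32.
Since 44 = 32 + 8 + 4, 35^44 ≡ 32 · 16 · 85; multiplying out mod 89: 32·16 = 512 ≡ 67, then 67·85 = 5695 ≡ 88. Thus 35^44 ≡ 88 ≡ −1 (mod 89).
By Euler's criterion 35 is a quadratic non-residue mod 89: no t satisfies t² ≡ 35 (mod 89).

There is no such integer.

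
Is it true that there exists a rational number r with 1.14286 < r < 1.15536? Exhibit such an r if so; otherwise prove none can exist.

r = 15/13

Scale by 13: the interval becomes (14.85718, 15.01968), which contains the integer 15.
So r = 15/13 works: it is a ratio of integers, and dividing 13·1.14286 < 15 < 13·1.15536 through by 13 gives 1.14286 < 15/13 < 1.15536.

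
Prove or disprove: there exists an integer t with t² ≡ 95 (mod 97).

Take t = 80. Then 80² = 6400 = 65·97 + 95, so 80² ≡ 95 (mod 97).

t = 80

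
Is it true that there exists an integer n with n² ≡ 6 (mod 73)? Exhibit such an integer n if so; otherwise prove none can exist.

n = 15

n = 15 works: 15² = 225, and 225 − 6 = 219 = 3·73.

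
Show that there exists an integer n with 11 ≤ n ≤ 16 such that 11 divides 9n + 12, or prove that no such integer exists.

There is no such integer n in that range.

At n = 11, 9·11 + 12 = 111 ≡ 1 (mod 11), and each step in n adds 9, giving residues 1, 10, 8, 6, 4, 2 for n = 11, 12, …, 16.
None is 0, so 11 never divides 9n + 12 on this range.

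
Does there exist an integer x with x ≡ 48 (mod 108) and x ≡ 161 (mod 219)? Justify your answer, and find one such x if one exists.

No such integer exists.

Reduce both congruences modulo 3, which divides 108 and 219: they say x ≡ 48 (mod 3) and x ≡ 161 (mod 3).
But 48 mod 3 = 0 while 161 mod 3 = 2, a contradiction.
So no integer satisfies both congruences.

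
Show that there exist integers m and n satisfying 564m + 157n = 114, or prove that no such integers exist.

Since gcd(564, 157) = 1, every integer is an integer combination of 564 and 157.
Dividing repeatedly: 564 = 3·157 + 93, 157 = 1·93 + 64, 93 = 1·64 + 29, 64 = 2·29 + 6, 29 = 4·6 + 5, 6 = 1·5 + 1, 5 = 5·1 + 0.
Working back up the chain: 1 = 6 − 1·5 = 6 − (29 − 4·6) = −29 + 5·6 = −29 + 5·(64 − 2·29) = 5·64 − 11·29 = 5·64 − 11·(93 − 1·64) = −11·93 + 16·64 = −11·93 + 16·(157 − 1·93) = 16·157 − 27·93 = 16·157 − 27·(564 − 3·157) = −27·564 + 97·157. So 564·(-27) + 157·97 = 1.
Times 114: 564·(-3078) + 157·11058 = 114, so (-3078, 11058) solves it.
Shifting by a multiple of (157, −564) keeps it a solution: m = -3078 + 20·157 = 62, n = 11058 − 20·564 = -222.
Check: 564·62 + 157·(-222) = 34968 − 34854 = 114. ✓

m = 62, n = -222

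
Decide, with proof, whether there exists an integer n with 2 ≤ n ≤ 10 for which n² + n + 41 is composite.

The values for n = 2, 3, …, 10 are 47, 53, 61, 71, 83, 97, 113, 131, 151, and each of these is prime.
So no value in the range makes the expression composite.

No, no such integer n in that range exists.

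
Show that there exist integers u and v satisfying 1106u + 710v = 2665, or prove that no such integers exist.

gcd(1106, 710) = 2, so every integer of the form 1106u + 710v is a multiple of 2.
However 2665 leaves remainder 1 on division by 2.
Therefore 1106u + 710v = 2665 has no solution in integers.

No, no such integers exist.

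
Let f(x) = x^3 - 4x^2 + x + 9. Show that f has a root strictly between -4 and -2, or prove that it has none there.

f(-4) = -123 and f(-2) = -17, both negative, so a sign-change argument is unavailable; we show f keeps this sign on the whole interval.
Shift to the endpoint -2: with x = -2 − u (0 < u < 2), one computes f(-2 − u) = -u^3 - 10u^2 - 29u - 17.
All 4 nonzero coefficients of this polynomial in u are negative; hence for u > 0 the value is a sum of negative terms (the constant -17 among them).
So f is strictly negative on (-4, -2); no root exists in the interval.

No such root exists.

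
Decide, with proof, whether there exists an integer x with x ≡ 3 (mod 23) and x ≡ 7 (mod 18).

The moduli 23 and 18 are coprime, so by the Chinese Remainder Theorem a unique solution modulo 414 exists.
Write x = 3 + 23t and require 3 + 23t ≡ 7 (mod 18), i.e. 23t ≡ 4 (mod 18).
23 ≡ 5 (mod 18), so this reads 5t ≡ 4 (mod 18). Since 5·11 = 55 = 3·18 + 1, the inverse of 5 mod 18 is 11.
Therefore t ≡ 11·4 = 44 ≡ 8 (mod 18).
With t = 8: x = 3 + 23·8 = 187.
Check: 187 mod 23 = 3, 187 mod 18 = 7. ✓

x = 187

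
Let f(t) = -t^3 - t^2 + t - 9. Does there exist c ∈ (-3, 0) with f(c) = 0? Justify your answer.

f(-3) = 6 and f(0) = -9, which have opposite signs.
f is continuous everywhere (it is a polynomial), in particular on [-3, 0].
The Intermediate Value Theorem then guarantees some c ∈ (-3, 0) with f(c) = 0.

Yes, such a c exists.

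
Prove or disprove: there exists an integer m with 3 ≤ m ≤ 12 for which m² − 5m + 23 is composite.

The values for m = 3, 4, …, 12 are 17, 19, 23, 29, 37, 47, 59, 73, 89, 107, and each of these is prime.
So no value in the range makes the expression composite.

No, no such integer m in that range exists.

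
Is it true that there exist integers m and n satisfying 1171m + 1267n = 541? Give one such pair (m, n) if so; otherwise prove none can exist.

1171 and 1267 are coprime, so 1171m + 1267n ranges over all of ℤ.
Euclidean algorithm: 1267 = 1·1171 + 96, 1171 = 12·96 + 19, 96 = 5·19 + 1, 19 = 19·1 + 0.
Unwinding: 1 = 96 − 5·19 = 96 − 5·(1171 − 12·96) = −5·1171 + 61·96 = −5·1171 + 61·(1267 − 1·1171) = 61·1267 − 66·1171, i.e. 1171·(-66) + 1267·61 = 1.
Multiplying through by 541: m = (-66)·541 = -35706, n = 61·541 = 33001 is a solution.
Shifting by a multiple of (1267, −1171) keeps it a solution: m = -35706 + 29·1267 = 1037, n = 33001 − 29·1171 = -958.
Indeed 1171·1037 + 1267·(-958) = 1214327 − 1213786 = 541.

m = 1037, n = -958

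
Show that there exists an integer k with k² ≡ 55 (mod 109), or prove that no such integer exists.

No such integer exists.

109 is prime, so by Euler's criterion 55 is a square mod 109 iff 55^((109−1)/2) = 55^54 ≡ 1 (mod 109).
Squaring successively (mod 109): 55^2 = 3025 ≡ 82; 55^4 ≡ 82² = 6724 ≡ 75; 55^8 ≡ 75² = 5625 ≡ 66; 55^16 ≡ 66² = 4356 ≡ 105; 55^32 ≡ 105² = 11025 ≡ 16.
Since 54 = 32 + 16 + 4 + 2, 55^54 ≡ 16 · 105 · 75 · 82; multiplying out mod 109: 16·105 = 1680 ≡ 45, then 45·75 = 3375 ≡ 105, then 105·82 = 8610 ≡ 108. Thus 55^54 ≡ 108 ≡ −1 (mod 109).
By Euler's criterion 55 is a quadratic non-residue mod 109: no k satisfies k² ≡ 55 (mod 109).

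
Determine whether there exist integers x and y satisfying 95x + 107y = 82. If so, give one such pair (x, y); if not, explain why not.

x = 11, y = -9

95 and 107 are coprime, so 95x + 107y ranges over all of ℤ.
Dividing repeatedly: 107 = 1·95 + 12, 95 = 7·12 + 11, 12 = 1·11 + 1, 11 = 11·1 + 0.
Back-substituting, 1 = 12 − 1·11 = 12 − (95 − 7·12) = −95 + 8·12 = −95 + 8·(107 − 1·95) = 8·107 − 9·95; that is, 95·(-9) + 107·8 = 1.
Times 82: 95·(-738) + 107·656 = 82, so (-738, 656) solves it.
Shifting by a multiple of (107, −95) keeps it a solution: x = -738 + 7·107 = 11, y = 656 − 7·95 = -9.
Check: 95·11 + 107·(-9) = 1045 − 963 = 82. ✓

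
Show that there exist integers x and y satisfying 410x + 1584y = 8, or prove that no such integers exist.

Since gcd(410, 1584) = 2 and 8 = 2·4, Bézout's identity guarantees a solution.
Dividing through by 2 reduces the equation to 205x + 792y = 4.
Run the Euclidean algorithm on 792 and 205: 792 = 3·205 + 177, 205 = 1·177 + 28, 177 = 6·28 + 9, 28 = 3·9 + 1, 9 = 9·1 + 0.
Back-substituting, 1 = 28 − 3·9 = 28 − 3·(177 − 6·28) = −3·177 + 19·28 = −3·177 + 19·(205 − 1·177) = 19·205 − 22·177 = 19·205 − 22·(792 − 3·205) = −22·792 + 85·205; that is, 205·85 + 792·(-22) = 1.
Scaling by 4 gives the particular solution (x, y) = (340, -88).
Indeed 410·340 + 1584·(-88) = 139400 − 139392 = 8.

x = 340, y = -88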